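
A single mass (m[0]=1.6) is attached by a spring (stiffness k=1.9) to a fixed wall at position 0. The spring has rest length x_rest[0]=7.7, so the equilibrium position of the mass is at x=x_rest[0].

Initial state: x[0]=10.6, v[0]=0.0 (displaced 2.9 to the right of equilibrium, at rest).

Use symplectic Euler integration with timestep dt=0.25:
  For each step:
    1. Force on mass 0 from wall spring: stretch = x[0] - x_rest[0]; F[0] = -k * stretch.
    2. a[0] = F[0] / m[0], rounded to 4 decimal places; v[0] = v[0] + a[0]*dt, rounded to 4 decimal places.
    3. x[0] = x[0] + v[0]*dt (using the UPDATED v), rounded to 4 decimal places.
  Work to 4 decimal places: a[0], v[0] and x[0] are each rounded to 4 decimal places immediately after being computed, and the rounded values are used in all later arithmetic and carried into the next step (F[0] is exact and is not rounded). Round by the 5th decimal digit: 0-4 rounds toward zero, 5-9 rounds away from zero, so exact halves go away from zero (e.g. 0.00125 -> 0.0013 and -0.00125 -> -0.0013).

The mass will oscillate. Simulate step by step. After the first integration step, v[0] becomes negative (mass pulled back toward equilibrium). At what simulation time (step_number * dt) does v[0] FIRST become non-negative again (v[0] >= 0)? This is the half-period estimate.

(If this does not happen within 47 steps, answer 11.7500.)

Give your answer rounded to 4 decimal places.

Answer: 3.0000

Derivation:
Step 0: x=[10.6000] v=[0.0000]
Step 1: x=[10.3848] v=[-0.8610]
Step 2: x=[9.9703] v=[-1.6581]
Step 3: x=[9.3873] v=[-2.3321]
Step 4: x=[8.6791] v=[-2.8330]
Step 5: x=[7.8982] v=[-3.1237]
Step 6: x=[7.1026] v=[-3.1826]
Step 7: x=[6.3513] v=[-3.0053]
Step 8: x=[5.7001] v=[-2.6049]
Step 9: x=[5.1973] v=[-2.0112]
Step 10: x=[4.8803] v=[-1.2682]
Step 11: x=[4.7725] v=[-0.4311]
Step 12: x=[4.8820] v=[0.4380]
First v>=0 after going negative at step 12, time=3.0000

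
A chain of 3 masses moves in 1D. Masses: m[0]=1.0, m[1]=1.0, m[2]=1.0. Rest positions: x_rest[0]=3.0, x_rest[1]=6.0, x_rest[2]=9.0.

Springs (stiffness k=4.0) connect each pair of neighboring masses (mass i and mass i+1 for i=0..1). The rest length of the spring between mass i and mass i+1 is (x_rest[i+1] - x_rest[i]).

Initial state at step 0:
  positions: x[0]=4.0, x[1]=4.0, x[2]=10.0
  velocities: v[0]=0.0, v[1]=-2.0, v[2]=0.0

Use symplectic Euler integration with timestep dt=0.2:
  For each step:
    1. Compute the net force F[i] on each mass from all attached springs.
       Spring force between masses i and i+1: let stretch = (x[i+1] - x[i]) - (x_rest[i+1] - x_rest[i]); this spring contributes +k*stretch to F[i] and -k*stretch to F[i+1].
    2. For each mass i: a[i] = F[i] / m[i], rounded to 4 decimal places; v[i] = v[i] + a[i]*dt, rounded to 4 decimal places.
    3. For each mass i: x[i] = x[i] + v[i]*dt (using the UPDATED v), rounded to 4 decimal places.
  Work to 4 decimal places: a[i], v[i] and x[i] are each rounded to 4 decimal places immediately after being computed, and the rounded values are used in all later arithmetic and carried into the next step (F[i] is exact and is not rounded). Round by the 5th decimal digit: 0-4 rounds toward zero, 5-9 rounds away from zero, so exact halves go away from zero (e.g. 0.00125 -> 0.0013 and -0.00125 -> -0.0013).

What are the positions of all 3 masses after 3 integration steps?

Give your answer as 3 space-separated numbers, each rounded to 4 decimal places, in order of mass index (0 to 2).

Step 0: x=[4.0000 4.0000 10.0000] v=[0.0000 -2.0000 0.0000]
Step 1: x=[3.5200 4.5600 9.5200] v=[-2.4000 2.8000 -2.4000]
Step 2: x=[2.7264 5.7472 8.7264] v=[-3.9680 5.9360 -3.9680]
Step 3: x=[1.9361 6.9277 7.9361] v=[-3.9514 5.9027 -3.9514]

Answer: 1.9361 6.9277 7.9361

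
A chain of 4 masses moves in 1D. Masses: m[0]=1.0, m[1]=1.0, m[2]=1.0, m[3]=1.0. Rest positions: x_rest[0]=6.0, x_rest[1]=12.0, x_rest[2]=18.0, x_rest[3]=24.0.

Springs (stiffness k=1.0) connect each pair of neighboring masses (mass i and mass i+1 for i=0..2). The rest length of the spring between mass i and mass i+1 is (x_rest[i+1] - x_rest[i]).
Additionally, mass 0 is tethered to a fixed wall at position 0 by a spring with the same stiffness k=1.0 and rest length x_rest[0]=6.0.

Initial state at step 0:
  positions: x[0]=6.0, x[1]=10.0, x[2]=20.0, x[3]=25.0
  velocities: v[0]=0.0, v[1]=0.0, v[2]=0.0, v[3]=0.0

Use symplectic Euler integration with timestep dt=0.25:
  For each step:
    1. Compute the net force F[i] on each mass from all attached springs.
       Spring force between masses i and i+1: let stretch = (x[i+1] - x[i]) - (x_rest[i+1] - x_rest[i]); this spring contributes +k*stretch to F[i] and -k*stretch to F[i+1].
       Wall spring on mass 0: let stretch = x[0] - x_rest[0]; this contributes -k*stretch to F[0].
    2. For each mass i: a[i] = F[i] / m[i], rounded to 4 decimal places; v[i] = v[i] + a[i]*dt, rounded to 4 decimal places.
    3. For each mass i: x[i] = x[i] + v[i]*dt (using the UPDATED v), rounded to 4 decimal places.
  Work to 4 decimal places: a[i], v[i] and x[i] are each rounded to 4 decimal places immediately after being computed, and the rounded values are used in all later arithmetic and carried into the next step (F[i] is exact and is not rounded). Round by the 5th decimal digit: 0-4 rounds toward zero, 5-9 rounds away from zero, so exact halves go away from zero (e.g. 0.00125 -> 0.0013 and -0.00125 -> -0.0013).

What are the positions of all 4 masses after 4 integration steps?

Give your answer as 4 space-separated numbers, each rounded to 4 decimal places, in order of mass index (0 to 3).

Step 0: x=[6.0000 10.0000 20.0000 25.0000] v=[0.0000 0.0000 0.0000 0.0000]
Step 1: x=[5.8750 10.3750 19.6875 25.0625] v=[-0.5000 1.5000 -1.2500 0.2500]
Step 2: x=[5.6641 11.0508 19.1289 25.1641] v=[-0.8438 2.7031 -2.2344 0.4063]
Step 3: x=[5.4358 11.8948 18.4426 25.2635] v=[-0.9132 3.3760 -2.7451 0.3975]
Step 4: x=[5.2715 12.7444 17.7734 25.3116] v=[-0.6574 3.3982 -2.6768 0.1923]

Answer: 5.2715 12.7444 17.7734 25.3116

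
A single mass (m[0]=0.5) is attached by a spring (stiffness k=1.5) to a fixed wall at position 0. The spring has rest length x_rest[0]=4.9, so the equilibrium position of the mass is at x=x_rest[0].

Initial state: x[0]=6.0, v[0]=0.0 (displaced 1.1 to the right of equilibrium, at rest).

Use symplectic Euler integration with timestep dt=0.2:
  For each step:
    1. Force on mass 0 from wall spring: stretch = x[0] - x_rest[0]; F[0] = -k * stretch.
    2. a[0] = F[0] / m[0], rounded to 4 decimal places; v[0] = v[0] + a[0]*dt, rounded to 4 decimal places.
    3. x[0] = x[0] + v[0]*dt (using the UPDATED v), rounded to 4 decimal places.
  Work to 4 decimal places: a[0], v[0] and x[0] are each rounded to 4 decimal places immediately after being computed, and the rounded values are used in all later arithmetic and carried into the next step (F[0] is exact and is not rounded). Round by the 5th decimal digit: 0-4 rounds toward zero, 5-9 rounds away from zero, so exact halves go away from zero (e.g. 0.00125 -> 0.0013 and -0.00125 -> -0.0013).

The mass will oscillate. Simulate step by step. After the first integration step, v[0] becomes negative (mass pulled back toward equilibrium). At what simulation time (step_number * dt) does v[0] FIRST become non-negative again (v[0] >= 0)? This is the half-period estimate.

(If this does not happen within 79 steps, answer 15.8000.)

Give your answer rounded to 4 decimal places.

Step 0: x=[6.0000] v=[0.0000]
Step 1: x=[5.8680] v=[-0.6600]
Step 2: x=[5.6198] v=[-1.2408]
Step 3: x=[5.2853] v=[-1.6727]
Step 4: x=[4.9045] v=[-1.9039]
Step 5: x=[4.5232] v=[-1.9066]
Step 6: x=[4.1871] v=[-1.6805]
Step 7: x=[3.9365] v=[-1.2528]
Step 8: x=[3.8016] v=[-0.6747]
Step 9: x=[3.7985] v=[-0.0157]
Step 10: x=[3.9275] v=[0.6452]
First v>=0 after going negative at step 10, time=2.0000

Answer: 2.0000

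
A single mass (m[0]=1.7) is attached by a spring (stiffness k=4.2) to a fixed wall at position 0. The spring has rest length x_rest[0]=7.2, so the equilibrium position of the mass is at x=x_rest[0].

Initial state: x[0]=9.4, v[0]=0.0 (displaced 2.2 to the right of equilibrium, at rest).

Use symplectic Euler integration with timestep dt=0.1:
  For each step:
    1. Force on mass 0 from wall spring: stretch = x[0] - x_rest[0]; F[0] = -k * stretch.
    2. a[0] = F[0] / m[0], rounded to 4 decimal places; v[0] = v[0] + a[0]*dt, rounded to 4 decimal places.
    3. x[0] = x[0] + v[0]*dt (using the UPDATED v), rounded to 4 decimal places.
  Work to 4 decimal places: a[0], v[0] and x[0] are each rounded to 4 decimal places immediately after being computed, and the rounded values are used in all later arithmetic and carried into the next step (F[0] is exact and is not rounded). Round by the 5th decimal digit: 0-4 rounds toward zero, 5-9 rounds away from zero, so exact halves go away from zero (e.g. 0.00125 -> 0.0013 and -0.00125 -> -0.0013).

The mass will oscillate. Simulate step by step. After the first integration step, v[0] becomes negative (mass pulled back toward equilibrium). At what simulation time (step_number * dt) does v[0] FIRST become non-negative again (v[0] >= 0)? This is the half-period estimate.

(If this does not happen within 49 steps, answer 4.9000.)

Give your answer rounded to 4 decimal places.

Step 0: x=[9.4000] v=[0.0000]
Step 1: x=[9.3457] v=[-0.5435]
Step 2: x=[9.2383] v=[-1.0736]
Step 3: x=[9.0806] v=[-1.5772]
Step 4: x=[8.8764] v=[-2.0418]
Step 5: x=[8.6308] v=[-2.4560]
Step 6: x=[8.3499] v=[-2.8095]
Step 7: x=[8.0405] v=[-3.0936]
Step 8: x=[7.7104] v=[-3.3013]
Step 9: x=[7.3677] v=[-3.4274]
Step 10: x=[7.0208] v=[-3.4688]
Step 11: x=[6.6784] v=[-3.4245]
Step 12: x=[6.3488] v=[-3.2956]
Step 13: x=[6.0403] v=[-3.0853]
Step 14: x=[5.7604] v=[-2.7988]
Step 15: x=[5.5161] v=[-2.4431]
Step 16: x=[5.3134] v=[-2.0271]
Step 17: x=[5.1573] v=[-1.5610]
Step 18: x=[5.0517] v=[-1.0563]
Step 19: x=[4.9992] v=[-0.5255]
Step 20: x=[5.0010] v=[0.0182]
First v>=0 after going negative at step 20, time=2.0000

Answer: 2.0000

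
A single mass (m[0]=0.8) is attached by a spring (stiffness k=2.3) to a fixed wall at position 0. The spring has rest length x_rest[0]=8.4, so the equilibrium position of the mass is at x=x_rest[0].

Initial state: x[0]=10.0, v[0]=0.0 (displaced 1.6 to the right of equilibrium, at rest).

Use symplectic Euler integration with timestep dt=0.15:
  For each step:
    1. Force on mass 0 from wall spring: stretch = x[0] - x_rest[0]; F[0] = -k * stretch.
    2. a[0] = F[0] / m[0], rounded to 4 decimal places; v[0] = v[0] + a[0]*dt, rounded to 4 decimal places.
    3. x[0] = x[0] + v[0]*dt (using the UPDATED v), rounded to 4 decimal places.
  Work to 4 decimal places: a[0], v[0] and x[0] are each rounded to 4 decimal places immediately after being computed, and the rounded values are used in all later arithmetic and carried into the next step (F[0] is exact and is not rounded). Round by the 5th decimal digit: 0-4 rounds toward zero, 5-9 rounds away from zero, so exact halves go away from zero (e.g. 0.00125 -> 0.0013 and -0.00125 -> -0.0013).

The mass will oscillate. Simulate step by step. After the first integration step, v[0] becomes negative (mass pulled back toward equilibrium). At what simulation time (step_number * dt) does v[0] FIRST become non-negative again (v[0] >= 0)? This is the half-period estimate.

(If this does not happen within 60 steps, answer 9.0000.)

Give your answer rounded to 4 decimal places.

Step 0: x=[10.0000] v=[0.0000]
Step 1: x=[9.8965] v=[-0.6900]
Step 2: x=[9.6962] v=[-1.3354]
Step 3: x=[9.4120] v=[-1.8944]
Step 4: x=[9.0624] v=[-2.3308]
Step 5: x=[8.6699] v=[-2.6165]
Step 6: x=[8.2600] v=[-2.7329]
Step 7: x=[7.8591] v=[-2.6725]
Step 8: x=[7.4932] v=[-2.4392]
Step 9: x=[7.1860] v=[-2.0481]
Step 10: x=[6.9573] v=[-1.5246]
Step 11: x=[6.8219] v=[-0.9024]
Step 12: x=[6.7886] v=[-0.2219]
Step 13: x=[6.8596] v=[0.4730]
First v>=0 after going negative at step 13, time=1.9500

Answer: 1.9500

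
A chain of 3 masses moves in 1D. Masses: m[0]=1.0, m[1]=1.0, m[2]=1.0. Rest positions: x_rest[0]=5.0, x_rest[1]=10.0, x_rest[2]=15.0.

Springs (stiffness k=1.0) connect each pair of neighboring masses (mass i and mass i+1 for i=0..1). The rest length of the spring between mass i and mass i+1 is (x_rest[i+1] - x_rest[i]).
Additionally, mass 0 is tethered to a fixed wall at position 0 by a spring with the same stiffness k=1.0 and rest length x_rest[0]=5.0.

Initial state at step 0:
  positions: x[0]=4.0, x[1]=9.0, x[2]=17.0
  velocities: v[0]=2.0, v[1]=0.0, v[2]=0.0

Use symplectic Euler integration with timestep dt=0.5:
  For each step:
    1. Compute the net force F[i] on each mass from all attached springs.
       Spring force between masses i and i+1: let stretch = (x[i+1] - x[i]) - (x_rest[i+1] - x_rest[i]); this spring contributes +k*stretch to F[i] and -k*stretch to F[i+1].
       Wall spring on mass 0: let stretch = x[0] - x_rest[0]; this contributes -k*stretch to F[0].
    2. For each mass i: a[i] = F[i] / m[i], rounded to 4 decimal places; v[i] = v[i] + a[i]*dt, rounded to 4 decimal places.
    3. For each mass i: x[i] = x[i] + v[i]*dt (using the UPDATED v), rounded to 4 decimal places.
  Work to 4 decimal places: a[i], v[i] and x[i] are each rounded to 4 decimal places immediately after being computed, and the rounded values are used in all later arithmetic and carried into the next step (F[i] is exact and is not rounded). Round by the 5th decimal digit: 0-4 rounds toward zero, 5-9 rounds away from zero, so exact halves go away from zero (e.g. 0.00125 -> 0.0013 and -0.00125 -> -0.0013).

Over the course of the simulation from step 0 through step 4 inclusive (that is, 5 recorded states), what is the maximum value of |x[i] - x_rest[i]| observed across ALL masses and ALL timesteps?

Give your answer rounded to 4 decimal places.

Step 0: x=[4.0000 9.0000 17.0000] v=[2.0000 0.0000 0.0000]
Step 1: x=[5.2500 9.7500 16.2500] v=[2.5000 1.5000 -1.5000]
Step 2: x=[6.3125 11.0000 15.1250] v=[2.1250 2.5000 -2.2500]
Step 3: x=[6.9688 12.1094 14.2188] v=[1.3125 2.2188 -1.8125]
Step 4: x=[7.1680 12.4610 14.0352] v=[0.3984 0.7032 -0.3672]
Max displacement = 2.4610

Answer: 2.4610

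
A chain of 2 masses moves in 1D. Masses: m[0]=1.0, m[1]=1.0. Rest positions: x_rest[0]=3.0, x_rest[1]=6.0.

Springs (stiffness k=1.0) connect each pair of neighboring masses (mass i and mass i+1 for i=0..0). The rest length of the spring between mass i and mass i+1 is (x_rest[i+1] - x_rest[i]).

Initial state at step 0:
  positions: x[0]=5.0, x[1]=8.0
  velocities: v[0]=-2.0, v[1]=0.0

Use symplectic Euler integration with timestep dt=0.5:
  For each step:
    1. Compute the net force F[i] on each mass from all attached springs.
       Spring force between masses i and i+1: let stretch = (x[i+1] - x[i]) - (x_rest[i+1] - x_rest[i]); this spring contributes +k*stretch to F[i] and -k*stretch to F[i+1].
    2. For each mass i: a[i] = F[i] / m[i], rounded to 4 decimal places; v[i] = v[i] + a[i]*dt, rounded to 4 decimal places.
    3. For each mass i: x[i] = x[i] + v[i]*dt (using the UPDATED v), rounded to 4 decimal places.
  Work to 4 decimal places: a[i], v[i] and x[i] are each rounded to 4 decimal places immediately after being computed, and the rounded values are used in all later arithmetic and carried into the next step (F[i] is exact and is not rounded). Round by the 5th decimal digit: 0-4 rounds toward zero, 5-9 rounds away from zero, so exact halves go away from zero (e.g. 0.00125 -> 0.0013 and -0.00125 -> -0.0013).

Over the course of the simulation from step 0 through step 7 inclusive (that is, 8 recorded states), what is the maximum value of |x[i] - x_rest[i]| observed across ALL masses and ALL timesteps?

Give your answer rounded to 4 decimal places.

Answer: 2.2109

Derivation:
Step 0: x=[5.0000 8.0000] v=[-2.0000 0.0000]
Step 1: x=[4.0000 8.0000] v=[-2.0000 0.0000]
Step 2: x=[3.2500 7.7500] v=[-1.5000 -0.5000]
Step 3: x=[2.8750 7.1250] v=[-0.7500 -1.2500]
Step 4: x=[2.8125 6.1875] v=[-0.1250 -1.8750]
Step 5: x=[2.8438 5.1563] v=[0.0625 -2.0625]
Step 6: x=[2.7032 4.2969] v=[-0.2813 -1.7188]
Step 7: x=[2.2110 3.7891] v=[-0.9845 -1.0157]
Max displacement = 2.2109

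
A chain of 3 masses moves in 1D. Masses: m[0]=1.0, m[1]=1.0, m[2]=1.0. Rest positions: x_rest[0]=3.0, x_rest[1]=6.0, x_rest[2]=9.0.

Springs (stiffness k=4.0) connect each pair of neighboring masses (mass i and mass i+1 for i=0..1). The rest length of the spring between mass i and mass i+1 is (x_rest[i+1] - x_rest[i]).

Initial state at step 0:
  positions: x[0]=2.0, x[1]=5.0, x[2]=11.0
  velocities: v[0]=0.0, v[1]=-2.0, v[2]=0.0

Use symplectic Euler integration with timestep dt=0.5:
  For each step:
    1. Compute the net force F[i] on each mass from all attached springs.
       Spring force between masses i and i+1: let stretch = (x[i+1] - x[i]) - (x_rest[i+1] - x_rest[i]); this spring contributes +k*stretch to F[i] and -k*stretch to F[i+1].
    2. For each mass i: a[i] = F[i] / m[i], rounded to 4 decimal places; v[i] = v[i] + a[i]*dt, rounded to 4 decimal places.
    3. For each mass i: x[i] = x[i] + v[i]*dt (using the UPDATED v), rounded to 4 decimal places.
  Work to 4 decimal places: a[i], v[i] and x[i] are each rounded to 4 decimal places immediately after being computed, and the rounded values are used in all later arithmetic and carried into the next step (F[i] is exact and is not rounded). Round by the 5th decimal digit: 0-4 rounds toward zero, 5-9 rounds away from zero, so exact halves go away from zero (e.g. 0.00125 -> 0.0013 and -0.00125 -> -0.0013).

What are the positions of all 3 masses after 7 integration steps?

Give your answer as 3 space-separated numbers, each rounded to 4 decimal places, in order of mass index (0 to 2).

Step 0: x=[2.0000 5.0000 11.0000] v=[0.0000 -2.0000 0.0000]
Step 1: x=[2.0000 7.0000 8.0000] v=[0.0000 4.0000 -6.0000]
Step 2: x=[4.0000 5.0000 7.0000] v=[4.0000 -4.0000 -2.0000]
Step 3: x=[4.0000 4.0000 7.0000] v=[0.0000 -2.0000 0.0000]
Step 4: x=[1.0000 6.0000 7.0000] v=[-6.0000 4.0000 0.0000]
Step 5: x=[0.0000 4.0000 9.0000] v=[-2.0000 -4.0000 4.0000]
Step 6: x=[0.0000 3.0000 9.0000] v=[0.0000 -2.0000 0.0000]
Step 7: x=[0.0000 5.0000 6.0000] v=[0.0000 4.0000 -6.0000]

Answer: 0.0000 5.0000 6.0000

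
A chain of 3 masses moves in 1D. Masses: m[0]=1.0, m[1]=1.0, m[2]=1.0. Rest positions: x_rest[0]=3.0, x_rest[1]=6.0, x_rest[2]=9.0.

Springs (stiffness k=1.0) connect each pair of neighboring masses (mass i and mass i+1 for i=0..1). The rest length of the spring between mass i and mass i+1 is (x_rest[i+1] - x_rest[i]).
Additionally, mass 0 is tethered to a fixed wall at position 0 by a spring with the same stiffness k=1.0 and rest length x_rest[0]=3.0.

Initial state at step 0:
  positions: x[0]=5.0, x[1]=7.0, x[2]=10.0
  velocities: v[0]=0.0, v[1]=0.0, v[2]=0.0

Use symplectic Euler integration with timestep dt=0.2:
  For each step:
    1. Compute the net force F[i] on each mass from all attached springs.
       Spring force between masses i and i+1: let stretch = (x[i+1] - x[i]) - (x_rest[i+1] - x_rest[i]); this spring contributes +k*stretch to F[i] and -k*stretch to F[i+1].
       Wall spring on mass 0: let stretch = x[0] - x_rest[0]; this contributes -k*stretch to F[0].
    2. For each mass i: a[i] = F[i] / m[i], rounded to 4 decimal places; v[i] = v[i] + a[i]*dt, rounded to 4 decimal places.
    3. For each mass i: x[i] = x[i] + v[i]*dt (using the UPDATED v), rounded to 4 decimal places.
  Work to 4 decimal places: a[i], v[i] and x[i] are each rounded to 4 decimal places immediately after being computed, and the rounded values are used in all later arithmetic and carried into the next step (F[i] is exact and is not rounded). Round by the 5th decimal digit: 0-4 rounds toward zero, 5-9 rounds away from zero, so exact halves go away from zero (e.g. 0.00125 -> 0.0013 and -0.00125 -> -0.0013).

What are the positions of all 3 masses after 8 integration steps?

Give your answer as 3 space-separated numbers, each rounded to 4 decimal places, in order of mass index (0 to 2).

Answer: 2.5364 7.2207 10.1866

Derivation:
Step 0: x=[5.0000 7.0000 10.0000] v=[0.0000 0.0000 0.0000]
Step 1: x=[4.8800 7.0400 10.0000] v=[-0.6000 0.2000 0.0000]
Step 2: x=[4.6512 7.1120 10.0016] v=[-1.1440 0.3600 0.0080]
Step 3: x=[4.3348 7.2012 10.0076] v=[-1.5821 0.4458 0.0301]
Step 4: x=[3.9596 7.2880 10.0214] v=[-1.8758 0.4338 0.0688]
Step 5: x=[3.5592 7.3510 10.0458] v=[-2.0020 0.3148 0.1221]
Step 6: x=[3.1681 7.3701 10.0824] v=[-1.9555 0.0954 0.1831]
Step 7: x=[2.8184 7.3296 10.1305] v=[-1.7487 -0.2025 0.2406]
Step 8: x=[2.5364 7.2207 10.1866] v=[-1.4101 -0.5446 0.2804]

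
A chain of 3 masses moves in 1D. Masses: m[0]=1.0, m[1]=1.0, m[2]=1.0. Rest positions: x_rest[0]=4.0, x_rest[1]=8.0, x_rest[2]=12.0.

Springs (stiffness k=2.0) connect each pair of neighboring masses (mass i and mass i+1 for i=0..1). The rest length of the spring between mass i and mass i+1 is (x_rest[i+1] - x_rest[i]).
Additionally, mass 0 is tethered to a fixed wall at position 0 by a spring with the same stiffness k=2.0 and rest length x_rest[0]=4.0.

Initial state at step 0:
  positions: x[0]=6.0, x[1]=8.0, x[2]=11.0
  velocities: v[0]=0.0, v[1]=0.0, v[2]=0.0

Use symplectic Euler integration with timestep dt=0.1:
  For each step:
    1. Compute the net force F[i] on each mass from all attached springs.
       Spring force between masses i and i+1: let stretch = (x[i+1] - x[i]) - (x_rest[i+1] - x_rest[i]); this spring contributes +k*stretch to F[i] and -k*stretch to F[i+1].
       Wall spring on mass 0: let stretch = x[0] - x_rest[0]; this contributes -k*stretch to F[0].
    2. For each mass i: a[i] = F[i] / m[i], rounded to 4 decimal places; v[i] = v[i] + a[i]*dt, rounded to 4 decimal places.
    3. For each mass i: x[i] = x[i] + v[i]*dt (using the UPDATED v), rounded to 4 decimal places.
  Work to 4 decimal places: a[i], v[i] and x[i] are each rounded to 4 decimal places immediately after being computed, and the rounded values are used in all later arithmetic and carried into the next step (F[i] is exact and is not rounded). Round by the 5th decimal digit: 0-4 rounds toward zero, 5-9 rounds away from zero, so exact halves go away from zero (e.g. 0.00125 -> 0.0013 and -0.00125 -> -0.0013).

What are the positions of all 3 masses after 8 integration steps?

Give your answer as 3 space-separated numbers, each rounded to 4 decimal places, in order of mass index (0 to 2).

Answer: 3.7959 8.3652 11.7034

Derivation:
Step 0: x=[6.0000 8.0000 11.0000] v=[0.0000 0.0000 0.0000]
Step 1: x=[5.9200 8.0200 11.0200] v=[-0.8000 0.2000 0.2000]
Step 2: x=[5.7636 8.0580 11.0600] v=[-1.5640 0.3800 0.4000]
Step 3: x=[5.5378 8.1102 11.1200] v=[-2.2578 0.5215 0.5996]
Step 4: x=[5.2527 8.1711 11.1998] v=[-2.8509 0.6090 0.7976]
Step 5: x=[4.9209 8.2342 11.2990] v=[-3.3178 0.6311 0.9919]
Step 6: x=[4.5570 8.2923 11.4169] v=[-3.6393 0.5814 1.1789]
Step 7: x=[4.1766 8.3382 11.5523] v=[-3.8036 0.4593 1.3540]
Step 8: x=[3.7959 8.3652 11.7034] v=[-3.8066 0.2698 1.5112]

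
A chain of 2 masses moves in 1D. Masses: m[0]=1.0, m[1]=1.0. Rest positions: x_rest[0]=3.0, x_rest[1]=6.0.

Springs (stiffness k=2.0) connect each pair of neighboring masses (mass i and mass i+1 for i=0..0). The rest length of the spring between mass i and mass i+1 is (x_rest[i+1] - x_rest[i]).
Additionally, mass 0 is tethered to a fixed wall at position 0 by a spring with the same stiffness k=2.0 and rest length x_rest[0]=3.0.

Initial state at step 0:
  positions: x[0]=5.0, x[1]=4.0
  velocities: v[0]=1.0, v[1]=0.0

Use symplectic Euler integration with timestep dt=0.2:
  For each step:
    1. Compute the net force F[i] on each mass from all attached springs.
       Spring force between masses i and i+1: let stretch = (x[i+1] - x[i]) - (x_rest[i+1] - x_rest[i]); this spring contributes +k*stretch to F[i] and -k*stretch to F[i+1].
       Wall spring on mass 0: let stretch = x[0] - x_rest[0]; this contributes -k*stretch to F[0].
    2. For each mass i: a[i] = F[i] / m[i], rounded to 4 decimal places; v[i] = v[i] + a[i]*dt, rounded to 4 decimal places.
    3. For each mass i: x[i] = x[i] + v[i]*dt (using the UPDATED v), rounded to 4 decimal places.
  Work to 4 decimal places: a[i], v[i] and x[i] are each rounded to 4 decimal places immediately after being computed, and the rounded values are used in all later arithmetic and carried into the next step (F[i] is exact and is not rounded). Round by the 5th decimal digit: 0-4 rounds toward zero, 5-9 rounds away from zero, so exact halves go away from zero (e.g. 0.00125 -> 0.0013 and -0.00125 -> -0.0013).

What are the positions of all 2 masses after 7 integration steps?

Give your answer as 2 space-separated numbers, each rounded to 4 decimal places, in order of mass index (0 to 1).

Answer: 0.8996 7.7704

Derivation:
Step 0: x=[5.0000 4.0000] v=[1.0000 0.0000]
Step 1: x=[4.7200 4.3200] v=[-1.4000 1.6000]
Step 2: x=[4.0304 4.9120] v=[-3.4480 2.9600]
Step 3: x=[3.0889 5.6735] v=[-4.7075 3.8074]
Step 4: x=[2.1071 6.4682] v=[-4.9092 3.9736]
Step 5: x=[1.3056 7.1540] v=[-4.0076 3.4292]
Step 6: x=[0.8675 7.6120] v=[-2.1905 2.2898]
Step 7: x=[0.8996 7.7704] v=[0.1603 0.7920]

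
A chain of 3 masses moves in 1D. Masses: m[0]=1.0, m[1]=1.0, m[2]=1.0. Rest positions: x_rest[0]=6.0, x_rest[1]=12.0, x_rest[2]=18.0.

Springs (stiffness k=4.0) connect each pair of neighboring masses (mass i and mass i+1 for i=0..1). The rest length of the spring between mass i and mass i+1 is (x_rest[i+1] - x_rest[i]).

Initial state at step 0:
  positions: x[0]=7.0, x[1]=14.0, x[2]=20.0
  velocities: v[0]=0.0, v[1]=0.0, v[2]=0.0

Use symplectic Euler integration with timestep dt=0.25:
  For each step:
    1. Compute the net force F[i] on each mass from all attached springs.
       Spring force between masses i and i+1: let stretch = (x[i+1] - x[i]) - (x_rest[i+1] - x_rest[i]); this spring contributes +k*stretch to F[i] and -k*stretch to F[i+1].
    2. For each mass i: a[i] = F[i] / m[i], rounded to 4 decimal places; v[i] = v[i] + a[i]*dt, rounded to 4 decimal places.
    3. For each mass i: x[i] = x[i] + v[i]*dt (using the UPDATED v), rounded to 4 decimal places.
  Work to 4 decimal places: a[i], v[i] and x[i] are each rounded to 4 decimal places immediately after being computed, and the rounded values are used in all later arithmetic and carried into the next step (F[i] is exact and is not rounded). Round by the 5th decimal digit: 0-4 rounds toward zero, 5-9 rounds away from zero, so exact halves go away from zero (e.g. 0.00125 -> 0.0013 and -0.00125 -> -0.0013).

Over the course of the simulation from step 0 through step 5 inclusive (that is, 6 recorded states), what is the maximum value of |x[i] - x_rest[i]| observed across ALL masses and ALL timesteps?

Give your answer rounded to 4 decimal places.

Step 0: x=[7.0000 14.0000 20.0000] v=[0.0000 0.0000 0.0000]
Step 1: x=[7.2500 13.7500 20.0000] v=[1.0000 -1.0000 0.0000]
Step 2: x=[7.6250 13.4375 19.9375] v=[1.5000 -1.2500 -0.2500]
Step 3: x=[7.9531 13.2969 19.7500] v=[1.3125 -0.5625 -0.7500]
Step 4: x=[8.1172 13.4336 19.4492] v=[0.6563 0.5468 -1.2031]
Step 5: x=[8.1104 13.7451 19.1445] v=[-0.0273 1.2460 -1.2187]
Max displacement = 2.1172

Answer: 2.1172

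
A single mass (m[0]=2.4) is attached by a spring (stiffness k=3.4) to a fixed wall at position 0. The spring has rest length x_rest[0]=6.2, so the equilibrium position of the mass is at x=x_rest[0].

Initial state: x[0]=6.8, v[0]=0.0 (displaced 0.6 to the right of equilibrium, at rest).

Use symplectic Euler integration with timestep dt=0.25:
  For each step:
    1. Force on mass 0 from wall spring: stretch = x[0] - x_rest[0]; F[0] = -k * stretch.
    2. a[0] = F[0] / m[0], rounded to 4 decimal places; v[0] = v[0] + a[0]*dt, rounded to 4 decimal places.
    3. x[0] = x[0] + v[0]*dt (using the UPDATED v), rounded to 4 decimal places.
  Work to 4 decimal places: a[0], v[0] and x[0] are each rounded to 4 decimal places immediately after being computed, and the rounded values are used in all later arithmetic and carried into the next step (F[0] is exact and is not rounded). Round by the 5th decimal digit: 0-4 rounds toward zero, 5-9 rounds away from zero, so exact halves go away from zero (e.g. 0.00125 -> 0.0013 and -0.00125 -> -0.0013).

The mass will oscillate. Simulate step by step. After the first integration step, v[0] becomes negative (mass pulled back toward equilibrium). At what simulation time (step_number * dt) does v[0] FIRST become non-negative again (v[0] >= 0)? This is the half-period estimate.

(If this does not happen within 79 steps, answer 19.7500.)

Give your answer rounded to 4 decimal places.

Answer: 2.7500

Derivation:
Step 0: x=[6.8000] v=[0.0000]
Step 1: x=[6.7469] v=[-0.2125]
Step 2: x=[6.6454] v=[-0.4062]
Step 3: x=[6.5044] v=[-0.5640]
Step 4: x=[6.3365] v=[-0.6718]
Step 5: x=[6.1565] v=[-0.7202]
Step 6: x=[5.9803] v=[-0.7048]
Step 7: x=[5.8236] v=[-0.6270]
Step 8: x=[5.7002] v=[-0.4937]
Step 9: x=[5.6210] v=[-0.3167]
Step 10: x=[5.5931] v=[-0.1116]
Step 11: x=[5.6190] v=[0.1034]
First v>=0 after going negative at step 11, time=2.7500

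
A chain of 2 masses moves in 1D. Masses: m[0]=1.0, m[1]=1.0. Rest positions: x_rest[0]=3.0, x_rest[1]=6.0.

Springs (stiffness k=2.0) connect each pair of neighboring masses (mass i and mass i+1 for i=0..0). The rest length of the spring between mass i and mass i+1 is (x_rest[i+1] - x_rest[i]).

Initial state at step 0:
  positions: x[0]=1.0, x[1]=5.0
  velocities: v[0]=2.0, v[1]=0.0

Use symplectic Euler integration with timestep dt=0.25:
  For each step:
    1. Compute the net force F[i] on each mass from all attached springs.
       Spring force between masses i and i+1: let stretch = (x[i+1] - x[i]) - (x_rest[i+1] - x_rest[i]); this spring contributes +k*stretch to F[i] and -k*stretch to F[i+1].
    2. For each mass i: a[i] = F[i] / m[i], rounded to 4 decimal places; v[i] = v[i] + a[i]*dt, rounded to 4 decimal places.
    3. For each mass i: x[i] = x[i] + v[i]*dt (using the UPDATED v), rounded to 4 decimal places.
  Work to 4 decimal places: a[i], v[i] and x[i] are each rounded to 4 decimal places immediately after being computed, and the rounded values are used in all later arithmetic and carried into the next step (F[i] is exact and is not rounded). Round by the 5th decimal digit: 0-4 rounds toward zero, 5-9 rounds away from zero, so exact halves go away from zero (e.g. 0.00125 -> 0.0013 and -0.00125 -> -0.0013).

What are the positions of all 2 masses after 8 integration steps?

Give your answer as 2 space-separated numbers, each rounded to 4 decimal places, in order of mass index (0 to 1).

Step 0: x=[1.0000 5.0000] v=[2.0000 0.0000]
Step 1: x=[1.6250 4.8750] v=[2.5000 -0.5000]
Step 2: x=[2.2813 4.7188] v=[2.6250 -0.6250]
Step 3: x=[2.8673 4.6329] v=[2.3438 -0.3438]
Step 4: x=[3.2990 4.7013] v=[1.7266 0.2734]
Step 5: x=[3.5310 4.9694] v=[0.9278 1.0723]
Step 6: x=[3.5678 5.4327] v=[0.1470 1.8531]
Step 7: x=[3.4627 6.0379] v=[-0.4206 2.4207]
Step 8: x=[3.3045 6.6962] v=[-0.6330 2.6331]

Answer: 3.3045 6.6962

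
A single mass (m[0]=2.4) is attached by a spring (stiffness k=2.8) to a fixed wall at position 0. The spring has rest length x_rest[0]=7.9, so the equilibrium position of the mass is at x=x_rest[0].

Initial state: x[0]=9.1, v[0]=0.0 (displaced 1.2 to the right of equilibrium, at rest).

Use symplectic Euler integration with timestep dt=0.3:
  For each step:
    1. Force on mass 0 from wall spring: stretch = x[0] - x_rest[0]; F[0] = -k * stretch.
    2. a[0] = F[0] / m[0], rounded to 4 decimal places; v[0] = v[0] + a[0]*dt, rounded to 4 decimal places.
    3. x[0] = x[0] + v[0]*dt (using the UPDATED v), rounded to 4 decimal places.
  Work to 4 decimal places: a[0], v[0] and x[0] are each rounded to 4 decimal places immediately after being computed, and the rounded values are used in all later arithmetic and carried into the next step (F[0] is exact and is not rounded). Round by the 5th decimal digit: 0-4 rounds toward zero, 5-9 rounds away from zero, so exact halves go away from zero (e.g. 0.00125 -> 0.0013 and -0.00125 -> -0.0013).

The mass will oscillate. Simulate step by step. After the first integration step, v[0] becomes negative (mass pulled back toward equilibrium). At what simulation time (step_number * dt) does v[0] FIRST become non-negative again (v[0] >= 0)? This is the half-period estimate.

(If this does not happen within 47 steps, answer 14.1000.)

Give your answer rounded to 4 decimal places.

Answer: 3.0000

Derivation:
Step 0: x=[9.1000] v=[0.0000]
Step 1: x=[8.9740] v=[-0.4200]
Step 2: x=[8.7352] v=[-0.7959]
Step 3: x=[8.4087] v=[-1.0882]
Step 4: x=[8.0288] v=[-1.2663]
Step 5: x=[7.6354] v=[-1.3114]
Step 6: x=[7.2698] v=[-1.2188]
Step 7: x=[6.9703] v=[-0.9982]
Step 8: x=[6.7685] v=[-0.6728]
Step 9: x=[6.6855] v=[-0.2768]
Step 10: x=[6.7300] v=[0.1483]
First v>=0 after going negative at step 10, time=3.0000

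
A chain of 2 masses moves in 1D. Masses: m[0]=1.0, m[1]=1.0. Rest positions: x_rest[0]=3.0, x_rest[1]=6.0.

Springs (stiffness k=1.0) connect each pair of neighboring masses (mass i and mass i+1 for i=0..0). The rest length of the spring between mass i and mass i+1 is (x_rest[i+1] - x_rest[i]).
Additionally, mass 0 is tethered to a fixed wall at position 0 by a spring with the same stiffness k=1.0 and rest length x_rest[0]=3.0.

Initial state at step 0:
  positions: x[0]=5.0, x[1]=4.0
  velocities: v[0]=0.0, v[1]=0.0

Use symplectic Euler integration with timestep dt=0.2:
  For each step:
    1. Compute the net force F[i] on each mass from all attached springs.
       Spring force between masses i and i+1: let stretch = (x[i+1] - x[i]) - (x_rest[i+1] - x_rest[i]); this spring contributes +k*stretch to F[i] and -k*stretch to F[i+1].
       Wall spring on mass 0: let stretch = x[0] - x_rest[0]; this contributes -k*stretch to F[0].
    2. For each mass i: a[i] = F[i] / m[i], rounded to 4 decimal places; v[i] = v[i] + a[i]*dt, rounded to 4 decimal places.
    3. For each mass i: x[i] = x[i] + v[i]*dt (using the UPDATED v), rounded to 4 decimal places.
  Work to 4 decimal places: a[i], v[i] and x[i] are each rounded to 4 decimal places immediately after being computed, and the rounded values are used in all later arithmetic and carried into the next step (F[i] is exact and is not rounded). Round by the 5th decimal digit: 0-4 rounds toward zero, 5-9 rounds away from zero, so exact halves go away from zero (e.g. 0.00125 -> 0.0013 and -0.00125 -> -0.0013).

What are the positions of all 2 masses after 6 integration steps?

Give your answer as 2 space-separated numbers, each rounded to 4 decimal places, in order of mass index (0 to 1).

Answer: 1.5386 6.3722

Derivation:
Step 0: x=[5.0000 4.0000] v=[0.0000 0.0000]
Step 1: x=[4.7600 4.1600] v=[-1.2000 0.8000]
Step 2: x=[4.3056 4.4640] v=[-2.2720 1.5200]
Step 3: x=[3.6853 4.8817] v=[-3.1014 2.0883]
Step 4: x=[2.9655 5.3715] v=[-3.5992 2.4490]
Step 5: x=[2.2233 5.8851] v=[-3.7111 2.5678]
Step 6: x=[1.5386 6.3722] v=[-3.4234 2.4354]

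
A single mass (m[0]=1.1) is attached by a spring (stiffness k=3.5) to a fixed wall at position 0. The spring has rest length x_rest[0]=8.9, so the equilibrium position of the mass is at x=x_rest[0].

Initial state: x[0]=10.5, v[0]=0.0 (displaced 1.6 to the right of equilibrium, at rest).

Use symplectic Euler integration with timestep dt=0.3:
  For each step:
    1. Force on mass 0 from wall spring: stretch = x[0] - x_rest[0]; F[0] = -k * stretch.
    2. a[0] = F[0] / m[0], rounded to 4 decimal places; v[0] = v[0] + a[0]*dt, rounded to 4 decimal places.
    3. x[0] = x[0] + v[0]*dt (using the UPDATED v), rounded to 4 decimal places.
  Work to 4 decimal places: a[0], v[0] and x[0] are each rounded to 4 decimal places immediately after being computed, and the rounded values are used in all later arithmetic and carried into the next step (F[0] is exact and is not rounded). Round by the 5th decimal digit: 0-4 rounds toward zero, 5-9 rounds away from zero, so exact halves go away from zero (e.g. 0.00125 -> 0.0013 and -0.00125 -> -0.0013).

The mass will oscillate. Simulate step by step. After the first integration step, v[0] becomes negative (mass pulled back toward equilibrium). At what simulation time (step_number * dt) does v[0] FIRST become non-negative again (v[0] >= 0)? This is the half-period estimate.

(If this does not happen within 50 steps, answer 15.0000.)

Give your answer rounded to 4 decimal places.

Answer: 1.8000

Derivation:
Step 0: x=[10.5000] v=[0.0000]
Step 1: x=[10.0418] v=[-1.5273]
Step 2: x=[9.2566] v=[-2.6172]
Step 3: x=[8.3693] v=[-2.9576]
Step 4: x=[7.6340] v=[-2.4510]
Step 5: x=[7.2613] v=[-1.2425]
Step 6: x=[7.3578] v=[0.3217]
First v>=0 after going negative at step 6, time=1.8000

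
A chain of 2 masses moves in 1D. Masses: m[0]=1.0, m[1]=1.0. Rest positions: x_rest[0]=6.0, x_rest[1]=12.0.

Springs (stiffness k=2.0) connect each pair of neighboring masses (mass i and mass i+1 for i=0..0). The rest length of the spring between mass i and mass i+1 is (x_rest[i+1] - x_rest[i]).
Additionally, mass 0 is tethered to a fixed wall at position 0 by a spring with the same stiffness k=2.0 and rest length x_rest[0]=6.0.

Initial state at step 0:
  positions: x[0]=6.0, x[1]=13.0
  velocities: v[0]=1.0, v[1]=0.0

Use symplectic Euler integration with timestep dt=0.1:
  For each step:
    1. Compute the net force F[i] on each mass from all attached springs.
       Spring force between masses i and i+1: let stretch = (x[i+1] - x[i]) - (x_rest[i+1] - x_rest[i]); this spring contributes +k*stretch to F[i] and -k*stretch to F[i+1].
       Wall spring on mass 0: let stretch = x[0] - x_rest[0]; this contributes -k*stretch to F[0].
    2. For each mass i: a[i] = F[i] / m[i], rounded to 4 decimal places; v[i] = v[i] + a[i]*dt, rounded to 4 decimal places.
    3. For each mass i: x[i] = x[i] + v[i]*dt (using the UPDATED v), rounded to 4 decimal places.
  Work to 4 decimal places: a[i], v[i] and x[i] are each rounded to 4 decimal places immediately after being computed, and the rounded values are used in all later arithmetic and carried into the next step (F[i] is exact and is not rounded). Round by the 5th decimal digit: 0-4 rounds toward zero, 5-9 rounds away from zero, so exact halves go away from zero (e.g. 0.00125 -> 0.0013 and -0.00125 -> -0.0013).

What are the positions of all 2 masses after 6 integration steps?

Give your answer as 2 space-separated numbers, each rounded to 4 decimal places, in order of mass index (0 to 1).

Answer: 6.8121 12.6962

Derivation:
Step 0: x=[6.0000 13.0000] v=[1.0000 0.0000]
Step 1: x=[6.1200 12.9800] v=[1.2000 -0.2000]
Step 2: x=[6.2548 12.9428] v=[1.3480 -0.3720]
Step 3: x=[6.3983 12.8918] v=[1.4346 -0.5096]
Step 4: x=[6.5437 12.8310] v=[1.4536 -0.6083]
Step 5: x=[6.6839 12.7644] v=[1.4023 -0.6658]
Step 6: x=[6.8121 12.6962] v=[1.2816 -0.6819]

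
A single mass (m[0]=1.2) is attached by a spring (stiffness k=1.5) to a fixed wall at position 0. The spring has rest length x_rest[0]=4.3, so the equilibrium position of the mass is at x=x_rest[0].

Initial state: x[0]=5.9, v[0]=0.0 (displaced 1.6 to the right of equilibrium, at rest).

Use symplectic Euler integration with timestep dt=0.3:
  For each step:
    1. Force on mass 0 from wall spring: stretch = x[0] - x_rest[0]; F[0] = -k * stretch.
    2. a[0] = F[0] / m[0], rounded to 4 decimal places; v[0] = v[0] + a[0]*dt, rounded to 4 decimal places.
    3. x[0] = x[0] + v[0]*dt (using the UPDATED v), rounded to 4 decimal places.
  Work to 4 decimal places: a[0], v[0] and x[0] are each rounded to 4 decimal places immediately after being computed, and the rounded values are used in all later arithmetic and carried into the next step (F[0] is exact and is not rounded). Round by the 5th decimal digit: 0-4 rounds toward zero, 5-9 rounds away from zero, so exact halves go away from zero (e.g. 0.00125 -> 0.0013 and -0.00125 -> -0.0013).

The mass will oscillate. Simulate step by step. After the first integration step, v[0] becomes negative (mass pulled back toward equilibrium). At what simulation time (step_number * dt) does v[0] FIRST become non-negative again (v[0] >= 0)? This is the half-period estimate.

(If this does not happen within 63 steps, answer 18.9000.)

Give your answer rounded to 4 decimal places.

Step 0: x=[5.9000] v=[0.0000]
Step 1: x=[5.7200] v=[-0.6000]
Step 2: x=[5.3803] v=[-1.1325]
Step 3: x=[4.9190] v=[-1.5376]
Step 4: x=[4.3881] v=[-1.7697]
Step 5: x=[3.8473] v=[-1.8027]
Step 6: x=[3.3574] v=[-1.6329]
Step 7: x=[2.9736] v=[-1.2794]
Step 8: x=[2.7390] v=[-0.7820]
Step 9: x=[2.6800] v=[-0.1966]
Step 10: x=[2.8033] v=[0.4109]
First v>=0 after going negative at step 10, time=3.0000

Answer: 3.0000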